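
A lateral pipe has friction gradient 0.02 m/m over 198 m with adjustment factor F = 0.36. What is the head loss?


hf = J * L * F = 0.02 * 198 * 0.36 = 1.4256 m

1.4256 m


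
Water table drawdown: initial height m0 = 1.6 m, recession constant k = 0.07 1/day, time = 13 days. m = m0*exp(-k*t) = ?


m = m0 * exp(-k*t)
m = 1.6 * exp(-0.07 * 13)
m = 1.6 * exp(-0.9100)

0.6440 m


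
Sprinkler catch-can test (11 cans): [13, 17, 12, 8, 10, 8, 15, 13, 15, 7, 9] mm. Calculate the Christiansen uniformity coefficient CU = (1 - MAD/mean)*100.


mean = 11.545455 mm
MAD = 2.859504 mm
CU = (1 - 2.859504/11.545455)*100

75.2326 %


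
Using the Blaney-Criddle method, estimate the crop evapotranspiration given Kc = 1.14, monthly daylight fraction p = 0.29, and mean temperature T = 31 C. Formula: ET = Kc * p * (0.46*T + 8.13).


ET = Kc * p * (0.46*T + 8.13)
ET = 1.14 * 0.29 * (0.46*31 + 8.13)
ET = 1.14 * 0.29 * 22.3900

7.4021 mm/day


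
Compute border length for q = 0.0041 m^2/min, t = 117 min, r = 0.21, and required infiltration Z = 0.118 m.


L = q*t/((1+r)*Z)
L = 0.0041*117/((1+0.21)*0.118)
L = 0.4797/0.14278

3.3597 m


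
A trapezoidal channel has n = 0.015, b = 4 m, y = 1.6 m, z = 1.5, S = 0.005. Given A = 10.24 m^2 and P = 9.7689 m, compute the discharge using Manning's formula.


R = A/P = 10.24/9.7689 = 1.048224
Q = (1/0.015) * 10.24 * 1.048224^(2/3) * 0.005^0.5

49.8115 m^3/s


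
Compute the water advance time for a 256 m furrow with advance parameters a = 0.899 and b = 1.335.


t = (L/a)^(1/b)
t = (256/0.899)^(1/1.335)
t = 284.760845^(1/1.335)

68.9544 min


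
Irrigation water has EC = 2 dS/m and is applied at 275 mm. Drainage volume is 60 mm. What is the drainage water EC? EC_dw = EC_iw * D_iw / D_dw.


EC_dw = EC_iw * D_iw / D_dw
EC_dw = 2 * 275 / 60
EC_dw = 550 / 60

9.1667 dS/m


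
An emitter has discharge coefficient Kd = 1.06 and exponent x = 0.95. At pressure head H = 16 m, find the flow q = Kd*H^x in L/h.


q = Kd * H^x = 1.06 * 16^0.95 = 1.06 * 13.928809

14.7645 L/h


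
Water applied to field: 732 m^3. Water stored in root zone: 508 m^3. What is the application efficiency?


Ea = V_root / V_field * 100 = 508 / 732 * 100 = 69.3989%

69.3989 %


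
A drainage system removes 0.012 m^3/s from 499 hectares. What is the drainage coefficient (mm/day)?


DC = Q * 86400 / (A * 10000) * 1000
DC = 0.012 * 86400 / (499 * 10000) * 1000
DC = 1036800.0000 / 4990000

0.2078 mm/day


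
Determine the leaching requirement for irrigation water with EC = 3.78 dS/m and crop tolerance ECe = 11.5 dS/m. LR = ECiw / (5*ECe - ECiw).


LR = ECiw / (5*ECe - ECiw)
LR = 3.78 / (5*11.5 - 3.78)
LR = 3.78 / 53.7200

0.0704


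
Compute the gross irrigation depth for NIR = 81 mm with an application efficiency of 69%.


Ea = 69% = 0.69
GID = NIR / Ea = 81 / 0.69 = 117.3913 mm

117.3913 mm


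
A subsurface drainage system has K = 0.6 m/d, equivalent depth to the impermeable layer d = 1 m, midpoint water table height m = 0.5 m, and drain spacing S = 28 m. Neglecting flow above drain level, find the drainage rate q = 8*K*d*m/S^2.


q = 8*K*d*m/S^2
q = 8*0.6*1*0.5/28^2
q = 2.4000 / 784

0.0031 m/d


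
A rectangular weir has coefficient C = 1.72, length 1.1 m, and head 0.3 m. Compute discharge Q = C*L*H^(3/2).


Q = C * L * H^(3/2) = 1.72 * 1.1 * 0.3^1.5 = 1.72 * 1.1 * 0.164317

0.3109 m^3/s


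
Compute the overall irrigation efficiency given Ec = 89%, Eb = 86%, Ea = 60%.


Ec = 0.89, Eb = 0.86, Ea = 0.6
E = 0.89 * 0.86 * 0.6 * 100 = 45.9240%

45.9240 %


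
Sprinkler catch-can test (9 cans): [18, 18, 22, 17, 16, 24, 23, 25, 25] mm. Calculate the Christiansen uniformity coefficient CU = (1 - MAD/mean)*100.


mean = 20.888889 mm
MAD = 3.234568 mm
CU = (1 - 3.234568/20.888889)*100

84.5154 %


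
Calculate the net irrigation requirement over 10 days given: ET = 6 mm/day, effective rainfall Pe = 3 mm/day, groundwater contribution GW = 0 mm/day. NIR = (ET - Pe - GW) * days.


Daily deficit = ET - Pe - GW = 6 - 3 - 0 = 3 mm/day
NIR = 3 * 10 = 30 mm

30.0000 mm


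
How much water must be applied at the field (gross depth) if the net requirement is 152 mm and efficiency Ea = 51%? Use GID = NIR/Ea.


Ea = 51% = 0.51
GID = NIR / Ea = 152 / 0.51 = 298.0392 mm

298.0392 mm


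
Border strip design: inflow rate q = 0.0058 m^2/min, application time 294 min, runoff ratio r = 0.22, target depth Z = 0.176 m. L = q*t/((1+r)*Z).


L = q*t/((1+r)*Z)
L = 0.0058*294/((1+0.22)*0.176)
L = 1.7052/0.21472

7.9415 m


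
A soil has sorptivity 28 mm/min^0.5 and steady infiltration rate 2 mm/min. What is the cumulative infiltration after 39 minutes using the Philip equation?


F = S*sqrt(t) + A*t
F = 28*sqrt(39) + 2*39
F = 28*6.244998 + 78

252.8599 mm


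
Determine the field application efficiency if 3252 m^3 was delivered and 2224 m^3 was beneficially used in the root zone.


Ea = V_root / V_field * 100 = 2224 / 3252 * 100 = 68.3887%

68.3887 %


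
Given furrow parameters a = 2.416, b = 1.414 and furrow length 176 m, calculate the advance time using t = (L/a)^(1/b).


t = (L/a)^(1/b)
t = (176/2.416)^(1/1.414)
t = 72.847682^(1/1.414)

20.7551 min


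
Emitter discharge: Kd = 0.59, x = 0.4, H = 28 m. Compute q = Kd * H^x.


q = Kd * H^x = 0.59 * 28^0.4 = 0.59 * 3.791955

2.2373 L/h


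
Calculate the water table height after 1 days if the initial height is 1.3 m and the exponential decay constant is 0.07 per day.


m = m0 * exp(-k*t)
m = 1.3 * exp(-0.07 * 1)
m = 1.3 * exp(-0.0700)

1.2121 m


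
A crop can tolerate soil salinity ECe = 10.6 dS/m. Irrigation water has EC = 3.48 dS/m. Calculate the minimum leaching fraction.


LR = ECiw / (5*ECe - ECiw)
LR = 3.48 / (5*10.6 - 3.48)
LR = 3.48 / 49.5200

0.0703


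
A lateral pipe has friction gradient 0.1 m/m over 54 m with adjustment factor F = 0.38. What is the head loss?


hf = J * L * F = 0.1 * 54 * 0.38 = 2.0520 m

2.0520 m


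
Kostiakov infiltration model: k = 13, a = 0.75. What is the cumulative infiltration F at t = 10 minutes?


F = k * t^a = 13 * 10^0.75
F = 13 * 5.623413

73.1044 mm


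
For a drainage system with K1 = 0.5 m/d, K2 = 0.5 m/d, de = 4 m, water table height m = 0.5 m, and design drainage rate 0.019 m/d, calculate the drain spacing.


S^2 = 8*K2*de*m/q + 4*K1*m^2/q
S^2 = 8*0.5*4*0.5/0.019 + 4*0.5*0.5^2/0.019
S = sqrt(447.3684)

21.1511 m


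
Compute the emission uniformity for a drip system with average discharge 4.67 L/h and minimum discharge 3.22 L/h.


EU = (q_min/q_avg)*100 = (3.22/4.67)*100 = 68.9507%

68.9507 %


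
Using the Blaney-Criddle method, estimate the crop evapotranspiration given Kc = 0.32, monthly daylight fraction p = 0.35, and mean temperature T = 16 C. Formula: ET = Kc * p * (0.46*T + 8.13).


ET = Kc * p * (0.46*T + 8.13)
ET = 0.32 * 0.35 * (0.46*16 + 8.13)
ET = 0.32 * 0.35 * 15.4900

1.7349 mm/day


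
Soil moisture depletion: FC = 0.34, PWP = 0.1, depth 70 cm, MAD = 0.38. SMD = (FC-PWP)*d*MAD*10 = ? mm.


SMD = (FC - PWP) * d * MAD * 10
SMD = (0.34 - 0.1) * 70 * 0.38 * 10
SMD = 0.2400 * 70 * 0.38 * 10

63.8400 mm


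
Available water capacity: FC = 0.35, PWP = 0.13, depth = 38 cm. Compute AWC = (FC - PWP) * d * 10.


AWC = (FC - PWP) * d * 10
AWC = (0.35 - 0.13) * 38 * 10
AWC = 0.2200 * 38 * 10

83.6000 mm


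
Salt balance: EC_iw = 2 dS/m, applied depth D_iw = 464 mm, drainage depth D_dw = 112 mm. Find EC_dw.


EC_dw = EC_iw * D_iw / D_dw
EC_dw = 2 * 464 / 112
EC_dw = 928 / 112

8.2857 dS/m


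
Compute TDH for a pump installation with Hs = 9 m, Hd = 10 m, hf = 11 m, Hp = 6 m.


TDH = Hs + Hd + hf + Hp = 9 + 10 + 11 + 6 = 36

36 m


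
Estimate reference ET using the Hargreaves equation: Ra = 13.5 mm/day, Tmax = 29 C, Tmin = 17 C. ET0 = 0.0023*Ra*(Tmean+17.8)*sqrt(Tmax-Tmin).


Tmean = (Tmax + Tmin)/2 = (29 + 17)/2 = 23.0
ET0 = 0.0023 * 13.5 * (23.0 + 17.8) * sqrt(29 - 17)
ET0 = 0.0023 * 13.5 * 40.8 * 3.464102

4.3885 mm/day


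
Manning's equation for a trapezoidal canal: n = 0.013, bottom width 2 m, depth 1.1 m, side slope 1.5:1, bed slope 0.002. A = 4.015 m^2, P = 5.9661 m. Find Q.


R = A/P = 4.015/5.9661 = 0.672969
Q = (1/0.013) * 4.015 * 0.672969^(2/3) * 0.002^0.5

10.6069 m^3/s


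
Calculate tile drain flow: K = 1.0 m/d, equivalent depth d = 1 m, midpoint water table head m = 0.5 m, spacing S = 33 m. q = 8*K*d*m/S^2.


q = 8*K*d*m/S^2
q = 8*1.0*1*0.5/33^2
q = 4.0000 / 1089

0.0037 m/d


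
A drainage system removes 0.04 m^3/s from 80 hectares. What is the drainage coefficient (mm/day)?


DC = Q * 86400 / (A * 10000) * 1000
DC = 0.04 * 86400 / (80 * 10000) * 1000
DC = 3456000.0000 / 800000

4.3200 mm/day


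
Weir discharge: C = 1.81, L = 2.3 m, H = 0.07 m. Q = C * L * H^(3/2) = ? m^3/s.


Q = C * L * H^(3/2) = 1.81 * 2.3 * 0.07^1.5 = 1.81 * 2.3 * 0.018520

0.0771 m^3/s


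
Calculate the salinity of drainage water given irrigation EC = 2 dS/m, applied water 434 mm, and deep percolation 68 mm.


EC_dw = EC_iw * D_iw / D_dw
EC_dw = 2 * 434 / 68
EC_dw = 868 / 68

12.7647 dS/m


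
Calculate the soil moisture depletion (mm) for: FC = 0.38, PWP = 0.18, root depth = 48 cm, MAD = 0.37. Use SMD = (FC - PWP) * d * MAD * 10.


SMD = (FC - PWP) * d * MAD * 10
SMD = (0.38 - 0.18) * 48 * 0.37 * 10
SMD = 0.2000 * 48 * 0.37 * 10

35.5200 mm


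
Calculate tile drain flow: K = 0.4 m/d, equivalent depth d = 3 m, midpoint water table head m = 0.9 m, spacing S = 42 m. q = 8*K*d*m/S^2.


q = 8*K*d*m/S^2
q = 8*0.4*3*0.9/42^2
q = 8.6400 / 1764

0.0049 m/d


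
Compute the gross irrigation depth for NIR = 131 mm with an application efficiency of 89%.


Ea = 89% = 0.89
GID = NIR / Ea = 131 / 0.89 = 147.1910 mm

147.1910 mm


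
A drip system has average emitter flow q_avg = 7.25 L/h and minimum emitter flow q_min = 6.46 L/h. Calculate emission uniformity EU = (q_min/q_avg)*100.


EU = (q_min/q_avg)*100 = (6.46/7.25)*100 = 89.1034%

89.1034 %


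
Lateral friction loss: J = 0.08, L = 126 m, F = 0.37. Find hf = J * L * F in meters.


hf = J * L * F = 0.08 * 126 * 0.37 = 3.7296 m

3.7296 m


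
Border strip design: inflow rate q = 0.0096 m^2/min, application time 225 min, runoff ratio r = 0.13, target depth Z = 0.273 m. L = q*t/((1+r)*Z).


L = q*t/((1+r)*Z)
L = 0.0096*225/((1+0.13)*0.273)
L = 2.16/0.30849

7.0018 m


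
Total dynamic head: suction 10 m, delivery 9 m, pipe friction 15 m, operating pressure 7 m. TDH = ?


TDH = Hs + Hd + hf + Hp = 10 + 9 + 15 + 7 = 41

41 m


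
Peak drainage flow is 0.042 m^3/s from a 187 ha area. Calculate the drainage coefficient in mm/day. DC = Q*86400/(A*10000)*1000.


DC = Q * 86400 / (A * 10000) * 1000
DC = 0.042 * 86400 / (187 * 10000) * 1000
DC = 3628800.0000 / 1870000

1.9405 mm/day


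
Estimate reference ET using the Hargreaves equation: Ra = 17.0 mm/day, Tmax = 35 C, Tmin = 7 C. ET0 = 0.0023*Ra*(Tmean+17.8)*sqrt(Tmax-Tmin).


Tmean = (Tmax + Tmin)/2 = (35 + 7)/2 = 21.0
ET0 = 0.0023 * 17.0 * (21.0 + 17.8) * sqrt(35 - 7)
ET0 = 0.0023 * 17.0 * 38.8 * 5.291503

8.0276 mm/day


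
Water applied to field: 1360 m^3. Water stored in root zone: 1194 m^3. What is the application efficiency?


Ea = V_root / V_field * 100 = 1194 / 1360 * 100 = 87.7941%

87.7941 %


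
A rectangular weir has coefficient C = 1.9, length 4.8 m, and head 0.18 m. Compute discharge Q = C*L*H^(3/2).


Q = C * L * H^(3/2) = 1.9 * 4.8 * 0.18^1.5 = 1.9 * 4.8 * 0.076368

0.6965 m^3/s


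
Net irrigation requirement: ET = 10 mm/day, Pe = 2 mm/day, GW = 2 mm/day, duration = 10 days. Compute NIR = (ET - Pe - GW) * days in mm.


Daily deficit = ET - Pe - GW = 10 - 2 - 2 = 6 mm/day
NIR = 6 * 10 = 60 mm

60.0000 mm


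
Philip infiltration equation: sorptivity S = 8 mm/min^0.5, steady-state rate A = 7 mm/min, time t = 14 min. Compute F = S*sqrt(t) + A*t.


F = S*sqrt(t) + A*t
F = 8*sqrt(14) + 7*14
F = 8*3.741657 + 98

127.9333 mm


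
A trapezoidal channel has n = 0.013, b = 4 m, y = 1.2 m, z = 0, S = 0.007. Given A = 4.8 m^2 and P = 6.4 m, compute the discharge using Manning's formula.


R = A/P = 4.8/6.4 = 0.750000
Q = (1/0.013) * 4.8 * 0.750000^(2/3) * 0.007^0.5

25.5008 m^3/s


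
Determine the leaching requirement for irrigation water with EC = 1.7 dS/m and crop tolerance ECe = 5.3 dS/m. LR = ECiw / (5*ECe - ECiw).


LR = ECiw / (5*ECe - ECiw)
LR = 1.7 / (5*5.3 - 1.7)
LR = 1.7 / 24.8000

0.0685


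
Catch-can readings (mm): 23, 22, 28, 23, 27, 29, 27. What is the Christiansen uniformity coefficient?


mean = 25.571429 mm
MAD = 2.489796 mm
CU = (1 - 2.489796/25.571429)*100

90.2634 %


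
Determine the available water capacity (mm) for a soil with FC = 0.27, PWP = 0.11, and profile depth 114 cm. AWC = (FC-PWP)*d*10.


AWC = (FC - PWP) * d * 10
AWC = (0.27 - 0.11) * 114 * 10
AWC = 0.1600 * 114 * 10

182.4000 mm


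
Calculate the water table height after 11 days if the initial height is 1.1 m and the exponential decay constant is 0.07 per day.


m = m0 * exp(-k*t)
m = 1.1 * exp(-0.07 * 11)
m = 1.1 * exp(-0.7700)

0.5093 m


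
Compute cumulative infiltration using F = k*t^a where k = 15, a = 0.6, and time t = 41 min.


F = k * t^a = 15 * 41^0.6
F = 15 * 9.282614

139.2392 mm


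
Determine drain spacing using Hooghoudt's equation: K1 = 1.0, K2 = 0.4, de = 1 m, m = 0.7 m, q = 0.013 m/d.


S^2 = 8*K2*de*m/q + 4*K1*m^2/q
S^2 = 8*0.4*1*0.7/0.013 + 4*1.0*0.7^2/0.013
S = sqrt(323.0769)

17.9743 m


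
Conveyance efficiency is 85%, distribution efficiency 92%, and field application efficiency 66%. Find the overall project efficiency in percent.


Ec = 0.85, Eb = 0.92, Ea = 0.66
E = 0.85 * 0.92 * 0.66 * 100 = 51.6120%

51.6120 %


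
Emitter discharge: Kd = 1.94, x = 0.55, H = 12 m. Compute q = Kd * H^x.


q = Kd * H^x = 1.94 * 12^0.55 = 1.94 * 3.922380

7.6094 L/h


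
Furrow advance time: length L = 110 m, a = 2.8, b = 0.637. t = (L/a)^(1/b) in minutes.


t = (L/a)^(1/b)
t = (110/2.8)^(1/0.637)
t = 39.285714^(1/0.637)

318.2168 min


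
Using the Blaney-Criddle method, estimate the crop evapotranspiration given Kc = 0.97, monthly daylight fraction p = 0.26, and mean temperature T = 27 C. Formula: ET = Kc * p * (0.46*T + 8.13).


ET = Kc * p * (0.46*T + 8.13)
ET = 0.97 * 0.26 * (0.46*27 + 8.13)
ET = 0.97 * 0.26 * 20.5500

5.1827 mm/day


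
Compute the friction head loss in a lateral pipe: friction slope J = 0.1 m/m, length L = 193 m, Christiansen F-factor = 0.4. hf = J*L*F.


hf = J * L * F = 0.1 * 193 * 0.4 = 7.7200 m

7.7200 m


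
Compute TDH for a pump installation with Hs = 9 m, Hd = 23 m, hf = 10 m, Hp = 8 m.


TDH = Hs + Hd + hf + Hp = 9 + 23 + 10 + 8 = 50

50 m


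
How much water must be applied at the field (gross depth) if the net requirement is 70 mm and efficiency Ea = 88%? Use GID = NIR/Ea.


Ea = 88% = 0.88
GID = NIR / Ea = 70 / 0.88 = 79.5455 mm

79.5455 mm


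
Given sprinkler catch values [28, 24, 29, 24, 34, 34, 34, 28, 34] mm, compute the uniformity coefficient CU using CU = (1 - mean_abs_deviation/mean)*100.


mean = 29.888889 mm
MAD = 3.654321 mm
CU = (1 - 3.654321/29.888889)*100

87.7736 %


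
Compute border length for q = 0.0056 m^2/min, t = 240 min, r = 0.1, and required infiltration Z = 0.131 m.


L = q*t/((1+r)*Z)
L = 0.0056*240/((1+0.1)*0.131)
L = 1.344/0.1441

9.3269 m


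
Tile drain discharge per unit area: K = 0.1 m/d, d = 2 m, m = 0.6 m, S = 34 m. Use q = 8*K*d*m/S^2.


q = 8*K*d*m/S^2
q = 8*0.1*2*0.6/34^2
q = 0.9600 / 1156

8.3045e-04 m/d


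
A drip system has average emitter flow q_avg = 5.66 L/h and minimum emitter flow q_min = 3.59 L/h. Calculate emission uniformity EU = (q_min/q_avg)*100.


EU = (q_min/q_avg)*100 = (3.59/5.66)*100 = 63.4276%

63.4276 %


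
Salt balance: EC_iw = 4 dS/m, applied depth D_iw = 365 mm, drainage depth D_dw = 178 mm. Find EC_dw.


EC_dw = EC_iw * D_iw / D_dw
EC_dw = 4 * 365 / 178
EC_dw = 1460 / 178

8.2022 dS/m


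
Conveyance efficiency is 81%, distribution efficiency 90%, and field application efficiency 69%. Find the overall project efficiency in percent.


Ec = 0.81, Eb = 0.9, Ea = 0.69
E = 0.81 * 0.9 * 0.69 * 100 = 50.3010%

50.3010 %


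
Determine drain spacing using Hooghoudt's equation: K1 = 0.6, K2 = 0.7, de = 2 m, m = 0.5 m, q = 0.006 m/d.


S^2 = 8*K2*de*m/q + 4*K1*m^2/q
S^2 = 8*0.7*2*0.5/0.006 + 4*0.6*0.5^2/0.006
S = sqrt(1033.3333)

32.1455 m


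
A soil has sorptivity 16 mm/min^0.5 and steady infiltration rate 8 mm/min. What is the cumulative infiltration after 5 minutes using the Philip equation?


F = S*sqrt(t) + A*t
F = 16*sqrt(5) + 8*5
F = 16*2.236068 + 40

75.7771 mm


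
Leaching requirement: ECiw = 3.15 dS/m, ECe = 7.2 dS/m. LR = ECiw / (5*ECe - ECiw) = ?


LR = ECiw / (5*ECe - ECiw)
LR = 3.15 / (5*7.2 - 3.15)
LR = 3.15 / 32.8500

0.0959


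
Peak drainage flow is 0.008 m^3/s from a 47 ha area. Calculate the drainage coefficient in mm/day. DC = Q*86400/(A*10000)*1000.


DC = Q * 86400 / (A * 10000) * 1000
DC = 0.008 * 86400 / (47 * 10000) * 1000
DC = 691200.0000 / 470000

1.4706 mm/day


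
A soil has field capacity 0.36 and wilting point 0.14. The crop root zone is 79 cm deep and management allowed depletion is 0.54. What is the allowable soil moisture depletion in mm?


SMD = (FC - PWP) * d * MAD * 10
SMD = (0.36 - 0.14) * 79 * 0.54 * 10
SMD = 0.2200 * 79 * 0.54 * 10

93.8520 mm


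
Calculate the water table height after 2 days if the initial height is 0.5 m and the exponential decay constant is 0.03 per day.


m = m0 * exp(-k*t)
m = 0.5 * exp(-0.03 * 2)
m = 0.5 * exp(-0.0600)

0.4709 m


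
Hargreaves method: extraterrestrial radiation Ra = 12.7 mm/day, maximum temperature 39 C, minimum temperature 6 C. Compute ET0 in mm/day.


Tmean = (Tmax + Tmin)/2 = (39 + 6)/2 = 22.5
ET0 = 0.0023 * 12.7 * (22.5 + 17.8) * sqrt(39 - 6)
ET0 = 0.0023 * 12.7 * 40.3 * 5.744563

6.7623 mm/day


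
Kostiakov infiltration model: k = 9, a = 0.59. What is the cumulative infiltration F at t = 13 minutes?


F = k * t^a = 9 * 13^0.59
F = 9 * 4.541785

40.8761 mm


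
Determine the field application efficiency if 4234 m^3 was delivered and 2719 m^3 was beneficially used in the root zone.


Ea = V_root / V_field * 100 = 2719 / 4234 * 100 = 64.2182%

64.2182 %


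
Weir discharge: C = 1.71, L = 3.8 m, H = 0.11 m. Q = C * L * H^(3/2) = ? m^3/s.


Q = C * L * H^(3/2) = 1.71 * 3.8 * 0.11^1.5 = 1.71 * 3.8 * 0.036483

0.2371 m^3/s


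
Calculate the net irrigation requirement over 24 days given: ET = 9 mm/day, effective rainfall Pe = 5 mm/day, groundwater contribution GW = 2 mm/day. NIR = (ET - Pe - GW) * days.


Daily deficit = ET - Pe - GW = 9 - 5 - 2 = 2 mm/day
NIR = 2 * 24 = 48 mm

48.0000 mm


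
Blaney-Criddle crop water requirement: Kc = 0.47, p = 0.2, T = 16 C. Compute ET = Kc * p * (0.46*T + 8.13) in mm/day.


ET = Kc * p * (0.46*T + 8.13)
ET = 0.47 * 0.2 * (0.46*16 + 8.13)
ET = 0.47 * 0.2 * 15.4900

1.4561 mm/day


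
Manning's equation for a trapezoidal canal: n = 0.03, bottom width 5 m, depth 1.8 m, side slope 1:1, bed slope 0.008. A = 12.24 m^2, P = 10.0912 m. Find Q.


R = A/P = 12.24/10.0912 = 1.212938
Q = (1/0.03) * 12.24 * 1.212938^(2/3) * 0.008^0.5

41.5047 m^3/s


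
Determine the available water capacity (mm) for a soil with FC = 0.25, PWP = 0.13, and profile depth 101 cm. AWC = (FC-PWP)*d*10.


AWC = (FC - PWP) * d * 10
AWC = (0.25 - 0.13) * 101 * 10
AWC = 0.1200 * 101 * 10

121.2000 mm


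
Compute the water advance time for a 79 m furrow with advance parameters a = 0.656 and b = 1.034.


t = (L/a)^(1/b)
t = (79/0.656)^(1/1.034)
t = 120.426829^(1/1.034)

102.8738 min


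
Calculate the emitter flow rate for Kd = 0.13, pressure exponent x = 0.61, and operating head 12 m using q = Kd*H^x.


q = Kd * H^x = 0.13 * 12^0.61 = 0.13 * 4.553031

0.5919 L/h


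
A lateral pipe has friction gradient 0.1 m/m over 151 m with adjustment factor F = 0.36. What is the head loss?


hf = J * L * F = 0.1 * 151 * 0.36 = 5.4360 m

5.4360 m


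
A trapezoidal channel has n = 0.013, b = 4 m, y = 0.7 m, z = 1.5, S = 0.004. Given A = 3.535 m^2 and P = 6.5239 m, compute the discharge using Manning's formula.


R = A/P = 3.535/6.5239 = 0.541854
Q = (1/0.013) * 3.535 * 0.541854^(2/3) * 0.004^0.5

11.4305 m^3/s


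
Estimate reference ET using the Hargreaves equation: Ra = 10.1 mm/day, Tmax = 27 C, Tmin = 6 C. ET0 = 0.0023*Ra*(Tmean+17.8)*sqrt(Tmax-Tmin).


Tmean = (Tmax + Tmin)/2 = (27 + 6)/2 = 16.5
ET0 = 0.0023 * 10.1 * (16.5 + 17.8) * sqrt(27 - 6)
ET0 = 0.0023 * 10.1 * 34.3 * 4.582576

3.6513 mm/day


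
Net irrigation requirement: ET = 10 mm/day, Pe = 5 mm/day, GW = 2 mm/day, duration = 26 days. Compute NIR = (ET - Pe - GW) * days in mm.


Daily deficit = ET - Pe - GW = 10 - 5 - 2 = 3 mm/day
NIR = 3 * 26 = 78 mm

78.0000 mm


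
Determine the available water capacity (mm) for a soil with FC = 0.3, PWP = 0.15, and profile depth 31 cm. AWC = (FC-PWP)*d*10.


AWC = (FC - PWP) * d * 10
AWC = (0.3 - 0.15) * 31 * 10
AWC = 0.1500 * 31 * 10

46.5000 mm


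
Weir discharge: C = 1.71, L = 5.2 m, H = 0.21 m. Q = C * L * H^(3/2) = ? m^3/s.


Q = C * L * H^(3/2) = 1.71 * 5.2 * 0.21^1.5 = 1.71 * 5.2 * 0.096234

0.8557 m^3/s


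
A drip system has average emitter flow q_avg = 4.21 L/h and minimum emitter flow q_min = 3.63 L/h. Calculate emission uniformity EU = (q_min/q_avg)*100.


EU = (q_min/q_avg)*100 = (3.63/4.21)*100 = 86.2233%

86.2233 %


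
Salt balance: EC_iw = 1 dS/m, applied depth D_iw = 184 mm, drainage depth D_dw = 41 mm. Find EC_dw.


EC_dw = EC_iw * D_iw / D_dw
EC_dw = 1 * 184 / 41
EC_dw = 184 / 41

4.4878 dS/m


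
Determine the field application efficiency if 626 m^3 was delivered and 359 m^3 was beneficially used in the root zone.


Ea = V_root / V_field * 100 = 359 / 626 * 100 = 57.3482%

57.3482 %


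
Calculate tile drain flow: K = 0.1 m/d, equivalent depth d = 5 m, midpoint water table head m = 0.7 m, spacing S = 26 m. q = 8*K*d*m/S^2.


q = 8*K*d*m/S^2
q = 8*0.1*5*0.7/26^2
q = 2.8000 / 676

0.0041 m/d


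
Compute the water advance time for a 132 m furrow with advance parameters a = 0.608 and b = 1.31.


t = (L/a)^(1/b)
t = (132/0.608)^(1/1.31)
t = 217.105263^(1/1.31)

60.7740 min


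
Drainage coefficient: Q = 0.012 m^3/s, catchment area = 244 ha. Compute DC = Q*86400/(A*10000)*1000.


DC = Q * 86400 / (A * 10000) * 1000
DC = 0.012 * 86400 / (244 * 10000) * 1000
DC = 1036800.0000 / 2440000

0.4249 mm/day


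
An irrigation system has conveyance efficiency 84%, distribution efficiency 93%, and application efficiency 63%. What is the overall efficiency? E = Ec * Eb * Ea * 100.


Ec = 0.84, Eb = 0.93, Ea = 0.63
E = 0.84 * 0.93 * 0.63 * 100 = 49.2156%

49.2156 %


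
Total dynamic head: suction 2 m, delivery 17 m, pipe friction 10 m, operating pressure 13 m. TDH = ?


TDH = Hs + Hd + hf + Hp = 2 + 17 + 10 + 13 = 42

42 m


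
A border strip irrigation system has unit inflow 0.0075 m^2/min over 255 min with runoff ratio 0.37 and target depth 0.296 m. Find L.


L = q*t/((1+r)*Z)
L = 0.0075*255/((1+0.37)*0.296)
L = 1.9125/0.40552

4.7162 m


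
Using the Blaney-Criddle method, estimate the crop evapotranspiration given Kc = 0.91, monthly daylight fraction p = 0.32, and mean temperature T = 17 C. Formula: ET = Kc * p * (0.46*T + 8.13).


ET = Kc * p * (0.46*T + 8.13)
ET = 0.91 * 0.32 * (0.46*17 + 8.13)
ET = 0.91 * 0.32 * 15.9500

4.6446 mm/day


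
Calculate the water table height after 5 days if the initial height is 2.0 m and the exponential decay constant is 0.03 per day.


m = m0 * exp(-k*t)
m = 2.0 * exp(-0.03 * 5)
m = 2.0 * exp(-0.1500)

1.7214 m


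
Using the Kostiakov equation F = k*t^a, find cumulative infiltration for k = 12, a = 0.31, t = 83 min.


F = k * t^a = 12 * 83^0.31
F = 12 * 3.934723

47.2167 mm


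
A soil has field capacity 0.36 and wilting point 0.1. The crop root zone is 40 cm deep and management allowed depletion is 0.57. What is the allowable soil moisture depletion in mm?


SMD = (FC - PWP) * d * MAD * 10
SMD = (0.36 - 0.1) * 40 * 0.57 * 10
SMD = 0.2600 * 40 * 0.57 * 10

59.2800 mm


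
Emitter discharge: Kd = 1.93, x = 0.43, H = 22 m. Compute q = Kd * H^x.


q = Kd * H^x = 1.93 * 22^0.43 = 1.93 * 3.777824

7.2912 L/h


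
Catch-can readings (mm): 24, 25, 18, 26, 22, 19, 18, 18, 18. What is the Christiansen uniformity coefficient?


mean = 20.888889 mm
MAD = 2.987654 mm
CU = (1 - 2.987654/20.888889)*100

85.6974 %


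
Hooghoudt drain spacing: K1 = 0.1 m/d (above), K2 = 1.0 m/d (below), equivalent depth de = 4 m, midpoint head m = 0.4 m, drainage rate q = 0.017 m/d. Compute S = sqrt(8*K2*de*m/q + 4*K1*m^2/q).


S^2 = 8*K2*de*m/q + 4*K1*m^2/q
S^2 = 8*1.0*4*0.4/0.017 + 4*0.1*0.4^2/0.017
S = sqrt(756.7059)

27.5083 m


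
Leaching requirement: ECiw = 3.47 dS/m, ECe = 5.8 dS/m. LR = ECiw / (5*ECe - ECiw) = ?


LR = ECiw / (5*ECe - ECiw)
LR = 3.47 / (5*5.8 - 3.47)
LR = 3.47 / 25.5300

0.1359


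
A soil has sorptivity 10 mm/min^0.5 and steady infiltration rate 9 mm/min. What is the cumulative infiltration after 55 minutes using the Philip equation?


F = S*sqrt(t) + A*t
F = 10*sqrt(55) + 9*55
F = 10*7.416198 + 495

569.1620 mm


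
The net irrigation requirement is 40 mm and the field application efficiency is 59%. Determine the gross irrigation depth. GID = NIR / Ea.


Ea = 59% = 0.59
GID = NIR / Ea = 40 / 0.59 = 67.7966 mm

67.7966 mm


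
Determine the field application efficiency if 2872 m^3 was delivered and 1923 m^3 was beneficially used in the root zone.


Ea = V_root / V_field * 100 = 1923 / 2872 * 100 = 66.9568%

66.9568 %


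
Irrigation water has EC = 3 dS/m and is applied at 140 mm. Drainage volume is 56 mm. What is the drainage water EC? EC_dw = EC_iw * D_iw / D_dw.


EC_dw = EC_iw * D_iw / D_dw
EC_dw = 3 * 140 / 56
EC_dw = 420 / 56

7.5000 dS/m


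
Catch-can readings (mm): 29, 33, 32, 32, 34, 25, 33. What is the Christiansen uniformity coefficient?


mean = 31.142857 mm
MAD = 2.367347 mm
CU = (1 - 2.367347/31.142857)*100

92.3984 %


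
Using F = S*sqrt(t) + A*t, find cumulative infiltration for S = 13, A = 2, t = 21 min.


F = S*sqrt(t) + A*t
F = 13*sqrt(21) + 2*21
F = 13*4.582576 + 42

101.5735 mm


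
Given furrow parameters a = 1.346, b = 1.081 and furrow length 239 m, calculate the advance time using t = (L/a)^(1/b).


t = (L/a)^(1/b)
t = (239/1.346)^(1/1.081)
t = 177.563150^(1/1.081)

120.4502 min


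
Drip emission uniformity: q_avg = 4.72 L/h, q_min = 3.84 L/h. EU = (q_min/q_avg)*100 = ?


EU = (q_min/q_avg)*100 = (3.84/4.72)*100 = 81.3559%

81.3559 %


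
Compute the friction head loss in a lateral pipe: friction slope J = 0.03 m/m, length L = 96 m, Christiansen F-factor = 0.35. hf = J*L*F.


hf = J * L * F = 0.03 * 96 * 0.35 = 1.0080 m

1.0080 m


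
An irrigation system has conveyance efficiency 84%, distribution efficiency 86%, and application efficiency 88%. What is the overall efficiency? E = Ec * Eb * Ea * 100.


Ec = 0.84, Eb = 0.86, Ea = 0.88
E = 0.84 * 0.86 * 0.88 * 100 = 63.5712%

63.5712 %


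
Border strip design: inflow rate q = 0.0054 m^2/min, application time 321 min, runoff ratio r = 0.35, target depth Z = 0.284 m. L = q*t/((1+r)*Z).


L = q*t/((1+r)*Z)
L = 0.0054*321/((1+0.35)*0.284)
L = 1.7334/0.3834

4.5211 m


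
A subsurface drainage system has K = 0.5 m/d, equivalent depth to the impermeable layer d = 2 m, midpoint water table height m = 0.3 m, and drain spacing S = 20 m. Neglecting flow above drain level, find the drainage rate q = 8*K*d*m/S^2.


q = 8*K*d*m/S^2
q = 8*0.5*2*0.3/20^2
q = 2.4000 / 400

0.0060 m/d


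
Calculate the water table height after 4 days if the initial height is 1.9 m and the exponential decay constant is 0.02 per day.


m = m0 * exp(-k*t)
m = 1.9 * exp(-0.02 * 4)
m = 1.9 * exp(-0.0800)

1.7539 m


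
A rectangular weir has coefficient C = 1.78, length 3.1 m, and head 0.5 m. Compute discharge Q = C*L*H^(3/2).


Q = C * L * H^(3/2) = 1.78 * 3.1 * 0.5^1.5 = 1.78 * 3.1 * 0.353553

1.9509 m^3/s


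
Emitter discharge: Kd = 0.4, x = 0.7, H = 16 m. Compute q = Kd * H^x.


q = Kd * H^x = 0.4 * 16^0.7 = 0.4 * 6.964405

2.7858 L/h


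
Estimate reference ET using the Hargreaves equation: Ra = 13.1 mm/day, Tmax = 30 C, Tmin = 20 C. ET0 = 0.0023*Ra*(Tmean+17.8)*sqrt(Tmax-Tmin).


Tmean = (Tmax + Tmin)/2 = (30 + 20)/2 = 25.0
ET0 = 0.0023 * 13.1 * (25.0 + 17.8) * sqrt(30 - 20)
ET0 = 0.0023 * 13.1 * 42.8 * 3.162278

4.0780 mm/day


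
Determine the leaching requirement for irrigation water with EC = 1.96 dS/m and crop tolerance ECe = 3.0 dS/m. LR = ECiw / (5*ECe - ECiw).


LR = ECiw / (5*ECe - ECiw)
LR = 1.96 / (5*3.0 - 1.96)
LR = 1.96 / 13.0400

0.1503


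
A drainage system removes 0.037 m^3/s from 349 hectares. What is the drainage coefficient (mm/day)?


DC = Q * 86400 / (A * 10000) * 1000
DC = 0.037 * 86400 / (349 * 10000) * 1000
DC = 3196800.0000 / 3490000

0.9160 mm/day


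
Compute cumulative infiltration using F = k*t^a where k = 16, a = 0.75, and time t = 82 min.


F = k * t^a = 16 * 82^0.75
F = 16 * 27.249616

435.9939 mm


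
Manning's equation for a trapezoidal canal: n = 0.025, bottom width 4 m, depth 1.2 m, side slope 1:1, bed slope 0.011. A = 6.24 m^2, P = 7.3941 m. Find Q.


R = A/P = 6.24/7.3941 = 0.843916
Q = (1/0.025) * 6.24 * 0.843916^(2/3) * 0.011^0.5

23.3780 m^3/s


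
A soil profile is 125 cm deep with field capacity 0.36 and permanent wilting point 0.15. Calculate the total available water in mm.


AWC = (FC - PWP) * d * 10
AWC = (0.36 - 0.15) * 125 * 10
AWC = 0.2100 * 125 * 10

262.5000 mm


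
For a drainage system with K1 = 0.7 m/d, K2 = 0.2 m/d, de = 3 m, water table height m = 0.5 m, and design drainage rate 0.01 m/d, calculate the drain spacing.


S^2 = 8*K2*de*m/q + 4*K1*m^2/q
S^2 = 8*0.2*3*0.5/0.01 + 4*0.7*0.5^2/0.01
S = sqrt(310.0000)

17.6068 m


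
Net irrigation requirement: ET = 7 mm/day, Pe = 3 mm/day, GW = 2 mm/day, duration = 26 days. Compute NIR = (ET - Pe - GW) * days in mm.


Daily deficit = ET - Pe - GW = 7 - 3 - 2 = 2 mm/day
NIR = 2 * 26 = 52 mm

52.0000 mm


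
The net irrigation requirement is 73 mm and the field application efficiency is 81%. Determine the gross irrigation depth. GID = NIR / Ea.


Ea = 81% = 0.81
GID = NIR / Ea = 73 / 0.81 = 90.1235 mm

90.1235 mm


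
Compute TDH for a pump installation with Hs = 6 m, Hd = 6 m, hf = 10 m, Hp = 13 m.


TDH = Hs + Hd + hf + Hp = 6 + 6 + 10 + 13 = 35

35 m


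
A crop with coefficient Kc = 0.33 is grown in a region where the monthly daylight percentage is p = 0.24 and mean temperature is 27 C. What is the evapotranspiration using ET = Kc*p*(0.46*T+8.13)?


ET = Kc * p * (0.46*T + 8.13)
ET = 0.33 * 0.24 * (0.46*27 + 8.13)
ET = 0.33 * 0.24 * 20.5500

1.6276 mm/day


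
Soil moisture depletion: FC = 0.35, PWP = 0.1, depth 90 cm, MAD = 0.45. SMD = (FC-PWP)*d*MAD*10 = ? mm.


SMD = (FC - PWP) * d * MAD * 10
SMD = (0.35 - 0.1) * 90 * 0.45 * 10
SMD = 0.2500 * 90 * 0.45 * 10

101.2500 mm


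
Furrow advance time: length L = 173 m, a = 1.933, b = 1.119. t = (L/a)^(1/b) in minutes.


t = (L/a)^(1/b)
t = (173/1.933)^(1/1.119)
t = 89.498189^(1/1.119)

55.4943 min


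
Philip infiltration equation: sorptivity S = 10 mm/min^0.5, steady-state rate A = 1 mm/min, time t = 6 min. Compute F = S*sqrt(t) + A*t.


F = S*sqrt(t) + A*t
F = 10*sqrt(6) + 1*6
F = 10*2.449490 + 6

30.4949 mm


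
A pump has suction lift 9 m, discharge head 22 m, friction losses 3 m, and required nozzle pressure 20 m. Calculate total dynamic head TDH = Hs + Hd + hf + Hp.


TDH = Hs + Hd + hf + Hp = 9 + 22 + 3 + 20 = 54

54 m


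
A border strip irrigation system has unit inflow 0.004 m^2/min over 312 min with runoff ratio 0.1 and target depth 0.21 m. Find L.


L = q*t/((1+r)*Z)
L = 0.004*312/((1+0.1)*0.21)
L = 1.248/0.231

5.4026 m


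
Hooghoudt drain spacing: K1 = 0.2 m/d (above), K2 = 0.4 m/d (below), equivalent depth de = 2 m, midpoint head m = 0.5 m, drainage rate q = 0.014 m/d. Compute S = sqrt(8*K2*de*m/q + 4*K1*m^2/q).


S^2 = 8*K2*de*m/q + 4*K1*m^2/q
S^2 = 8*0.4*2*0.5/0.014 + 4*0.2*0.5^2/0.014
S = sqrt(242.8571)

15.5839 m


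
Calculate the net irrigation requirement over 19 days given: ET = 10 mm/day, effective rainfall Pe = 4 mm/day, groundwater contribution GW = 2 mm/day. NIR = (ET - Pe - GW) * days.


Daily deficit = ET - Pe - GW = 10 - 4 - 2 = 4 mm/day
NIR = 4 * 19 = 76 mm

76.0000 mm


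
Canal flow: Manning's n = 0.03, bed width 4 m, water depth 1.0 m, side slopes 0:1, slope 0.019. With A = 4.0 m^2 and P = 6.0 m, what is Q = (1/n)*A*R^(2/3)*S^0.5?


R = A/P = 4.0/6.0 = 0.666667
Q = (1/0.03) * 4.0 * 0.666667^(2/3) * 0.019^0.5

14.0256 m^3/s


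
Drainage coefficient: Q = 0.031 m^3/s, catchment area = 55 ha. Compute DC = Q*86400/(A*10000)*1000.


DC = Q * 86400 / (A * 10000) * 1000
DC = 0.031 * 86400 / (55 * 10000) * 1000
DC = 2678400.0000 / 550000

4.8698 mm/day


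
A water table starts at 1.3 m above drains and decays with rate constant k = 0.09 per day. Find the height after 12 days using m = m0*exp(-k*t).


m = m0 * exp(-k*t)
m = 1.3 * exp(-0.09 * 12)
m = 1.3 * exp(-1.0800)

0.4415 m


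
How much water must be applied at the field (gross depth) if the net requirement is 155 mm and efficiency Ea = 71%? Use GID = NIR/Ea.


Ea = 71% = 0.71
GID = NIR / Ea = 155 / 0.71 = 218.3099 mm

218.3099 mm


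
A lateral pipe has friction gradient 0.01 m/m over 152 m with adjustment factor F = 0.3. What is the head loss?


hf = J * L * F = 0.01 * 152 * 0.3 = 0.4560 m

0.4560 m


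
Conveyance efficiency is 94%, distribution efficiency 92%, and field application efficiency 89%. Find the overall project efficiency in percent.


Ec = 0.94, Eb = 0.92, Ea = 0.89
E = 0.94 * 0.92 * 0.89 * 100 = 76.9672%

76.9672 %


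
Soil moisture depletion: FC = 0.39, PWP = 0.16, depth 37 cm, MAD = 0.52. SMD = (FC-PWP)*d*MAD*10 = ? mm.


SMD = (FC - PWP) * d * MAD * 10
SMD = (0.39 - 0.16) * 37 * 0.52 * 10
SMD = 0.2300 * 37 * 0.52 * 10

44.2520 mm


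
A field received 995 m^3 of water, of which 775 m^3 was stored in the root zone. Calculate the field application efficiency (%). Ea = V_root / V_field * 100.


Ea = V_root / V_field * 100 = 775 / 995 * 100 = 77.8894%

77.8894 %


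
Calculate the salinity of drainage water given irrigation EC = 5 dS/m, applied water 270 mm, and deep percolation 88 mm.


EC_dw = EC_iw * D_iw / D_dw
EC_dw = 5 * 270 / 88
EC_dw = 1350 / 88

15.3409 dS/m


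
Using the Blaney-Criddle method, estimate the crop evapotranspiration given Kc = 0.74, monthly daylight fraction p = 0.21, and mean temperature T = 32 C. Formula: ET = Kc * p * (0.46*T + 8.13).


ET = Kc * p * (0.46*T + 8.13)
ET = 0.74 * 0.21 * (0.46*32 + 8.13)
ET = 0.74 * 0.21 * 22.8500

3.5509 mm/day


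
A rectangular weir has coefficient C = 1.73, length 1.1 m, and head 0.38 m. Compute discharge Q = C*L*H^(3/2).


Q = C * L * H^(3/2) = 1.73 * 1.1 * 0.38^1.5 = 1.73 * 1.1 * 0.234248

0.4458 m^3/s


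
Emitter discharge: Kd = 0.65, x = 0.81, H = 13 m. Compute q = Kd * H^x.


q = Kd * H^x = 0.65 * 13^0.81 = 0.65 * 7.985353

5.1905 L/h


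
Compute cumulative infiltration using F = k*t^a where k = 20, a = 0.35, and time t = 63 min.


F = k * t^a = 20 * 63^0.35
F = 20 * 4.263529

85.2706 mm


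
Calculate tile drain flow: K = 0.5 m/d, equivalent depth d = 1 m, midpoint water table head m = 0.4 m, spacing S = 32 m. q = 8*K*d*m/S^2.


q = 8*K*d*m/S^2
q = 8*0.5*1*0.4/32^2
q = 1.6000 / 1024

0.0016 m/d


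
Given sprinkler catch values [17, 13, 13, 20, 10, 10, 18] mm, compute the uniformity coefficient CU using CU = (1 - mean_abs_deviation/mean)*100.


mean = 14.428571 mm
MAD = 3.346939 mm
CU = (1 - 3.346939/14.428571)*100

76.8034 %


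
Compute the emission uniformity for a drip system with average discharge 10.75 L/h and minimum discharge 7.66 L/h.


EU = (q_min/q_avg)*100 = (7.66/10.75)*100 = 71.2558%

71.2558 %


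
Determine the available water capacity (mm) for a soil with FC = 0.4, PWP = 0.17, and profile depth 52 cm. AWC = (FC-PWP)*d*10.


AWC = (FC - PWP) * d * 10
AWC = (0.4 - 0.17) * 52 * 10
AWC = 0.2300 * 52 * 10

119.6000 mm


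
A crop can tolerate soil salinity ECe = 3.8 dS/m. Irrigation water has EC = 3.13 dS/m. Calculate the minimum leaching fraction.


LR = ECiw / (5*ECe - ECiw)
LR = 3.13 / (5*3.8 - 3.13)
LR = 3.13 / 15.8700

0.1972


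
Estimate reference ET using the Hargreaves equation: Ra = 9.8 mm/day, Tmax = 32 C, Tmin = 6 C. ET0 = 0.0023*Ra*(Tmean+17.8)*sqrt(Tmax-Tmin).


Tmean = (Tmax + Tmin)/2 = (32 + 6)/2 = 19.0
ET0 = 0.0023 * 9.8 * (19.0 + 17.8) * sqrt(32 - 6)
ET0 = 0.0023 * 9.8 * 36.8 * 5.099020

4.2295 mm/day


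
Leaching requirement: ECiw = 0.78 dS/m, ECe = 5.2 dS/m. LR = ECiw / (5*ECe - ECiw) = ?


LR = ECiw / (5*ECe - ECiw)
LR = 0.78 / (5*5.2 - 0.78)
LR = 0.78 / 25.2200

0.0309


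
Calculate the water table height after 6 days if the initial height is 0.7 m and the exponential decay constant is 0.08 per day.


m = m0 * exp(-k*t)
m = 0.7 * exp(-0.08 * 6)
m = 0.7 * exp(-0.4800)

0.4331 m


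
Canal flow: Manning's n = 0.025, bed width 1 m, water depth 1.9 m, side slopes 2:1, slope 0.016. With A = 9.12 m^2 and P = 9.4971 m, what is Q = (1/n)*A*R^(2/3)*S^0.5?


R = A/P = 9.12/9.4971 = 0.960293
Q = (1/0.025) * 9.12 * 0.960293^(2/3) * 0.016^0.5

44.9142 m^3/s


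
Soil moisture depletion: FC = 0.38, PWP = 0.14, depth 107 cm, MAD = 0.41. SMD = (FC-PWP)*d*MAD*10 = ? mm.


SMD = (FC - PWP) * d * MAD * 10
SMD = (0.38 - 0.14) * 107 * 0.41 * 10
SMD = 0.2400 * 107 * 0.41 * 10

105.2880 mm


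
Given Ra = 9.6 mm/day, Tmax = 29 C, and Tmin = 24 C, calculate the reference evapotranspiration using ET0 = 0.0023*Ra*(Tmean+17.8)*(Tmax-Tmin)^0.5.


Tmean = (Tmax + Tmin)/2 = (29 + 24)/2 = 26.5
ET0 = 0.0023 * 9.6 * (26.5 + 17.8) * sqrt(29 - 24)
ET0 = 0.0023 * 9.6 * 44.3 * 2.236068

2.1872 mm/day


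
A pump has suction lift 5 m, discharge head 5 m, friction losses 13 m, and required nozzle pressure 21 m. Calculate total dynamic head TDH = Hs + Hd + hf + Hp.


TDH = Hs + Hd + hf + Hp = 5 + 5 + 13 + 21 = 44

44 m


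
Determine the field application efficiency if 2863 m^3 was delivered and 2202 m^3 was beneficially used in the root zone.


Ea = V_root / V_field * 100 = 2202 / 2863 * 100 = 76.9123%

76.9123 %


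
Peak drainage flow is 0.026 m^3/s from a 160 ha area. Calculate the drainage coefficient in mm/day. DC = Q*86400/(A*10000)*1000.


DC = Q * 86400 / (A * 10000) * 1000
DC = 0.026 * 86400 / (160 * 10000) * 1000
DC = 2246400.0000 / 1600000

1.4040 mm/day


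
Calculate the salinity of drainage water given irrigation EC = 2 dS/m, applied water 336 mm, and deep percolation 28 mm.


EC_dw = EC_iw * D_iw / D_dw
EC_dw = 2 * 336 / 28
EC_dw = 672 / 28

24.0000 dS/m


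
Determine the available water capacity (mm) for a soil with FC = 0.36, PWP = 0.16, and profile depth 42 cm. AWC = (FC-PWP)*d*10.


AWC = (FC - PWP) * d * 10
AWC = (0.36 - 0.16) * 42 * 10
AWC = 0.2000 * 42 * 10

84.0000 mm


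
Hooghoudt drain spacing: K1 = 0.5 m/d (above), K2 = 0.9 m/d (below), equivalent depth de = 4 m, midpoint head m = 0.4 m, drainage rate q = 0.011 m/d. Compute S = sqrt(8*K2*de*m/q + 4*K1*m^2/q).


S^2 = 8*K2*de*m/q + 4*K1*m^2/q
S^2 = 8*0.9*4*0.4/0.011 + 4*0.5*0.4^2/0.011
S = sqrt(1076.3636)

32.8080 m


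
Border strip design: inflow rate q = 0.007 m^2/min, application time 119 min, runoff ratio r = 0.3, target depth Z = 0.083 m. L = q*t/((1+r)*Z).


L = q*t/((1+r)*Z)
L = 0.007*119/((1+0.3)*0.083)
L = 0.833/0.1079

7.7201 m
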